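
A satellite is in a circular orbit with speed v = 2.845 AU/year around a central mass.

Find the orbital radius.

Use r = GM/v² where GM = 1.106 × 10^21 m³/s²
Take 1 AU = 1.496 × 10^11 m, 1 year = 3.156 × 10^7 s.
v = 2.845 AU/year = 13485.8 m/s
GM = 1.106 × 10^21 m³/s²
v² = 1.81867 × 10^8 m²/s²
r = GM/v² = (1.106 × 10^21) / (1.81867 × 10^8) = 6.08137 × 10^12 m ≈ 40.65 AU

Final answer: 40.65 AU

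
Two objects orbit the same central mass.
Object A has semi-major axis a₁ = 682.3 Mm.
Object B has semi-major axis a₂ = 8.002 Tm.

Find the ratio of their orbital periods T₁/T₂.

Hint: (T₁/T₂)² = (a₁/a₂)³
a₁ = 682.3 Mm = 6.823 × 10^8 m
a₂ = 8.002 Tm = 8.002 × 10^12 m
a₁/a₂ = 8.52662 × 10^-5
T₁/T₂ = (a₁/a₂)^(3/2) = (8.52662 × 10^-5)^1.5 = 7.87345 × 10^-7

Final answer: T₁/T₂ = 7.873 × 10^-7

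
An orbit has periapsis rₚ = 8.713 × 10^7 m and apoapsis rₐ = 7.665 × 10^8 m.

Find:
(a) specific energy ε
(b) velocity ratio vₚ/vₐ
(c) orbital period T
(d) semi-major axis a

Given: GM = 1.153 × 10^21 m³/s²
rₚ = 8.713 × 10^7 m
rₐ = 7.665 × 10^8 m
GM = 1.153 × 10^21 m³/s²
a = (rₚ + rₐ)/2 = 4.26815 × 10^8 m
e = (rₐ − rₚ)/(rₐ + rₚ) = (6.7937 × 10^8) / (8.5363 × 10^8) = 0.79586
(a) 2a = 8.5363 × 10^8 m;  ε = −GM/(2a) = -1.3507 × 10^12 J/kg ≈ -1351 GJ/kg
(b) vₚ/vₐ = rₐ/rₚ (angular momentum) = (7.665 × 10^8) / (8.713 × 10^7) = 8.7972 ≈ 8.797
(c) a³ = 7.77533 × 10^25 m³;  T = 2π √(a³/GM) = 2π × 259.684 s = 1631.64 s ≈ 27.19 minutes
(d) a = 4.26815 × 10^8 m ≈ 4.268 × 10^8 m

Final answer:
(a) specific energy ε = -1351 GJ/kg
(b) velocity ratio vₚ/vₐ = 8.797
(c) orbital period T = 27.19 minutes
(d) semi-major axis a = 4.268 × 10^8 m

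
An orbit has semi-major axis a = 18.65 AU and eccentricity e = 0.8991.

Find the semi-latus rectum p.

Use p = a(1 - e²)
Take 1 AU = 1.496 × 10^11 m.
a = 18.65 AU = 2.79004 × 10^12 m
e = 0.8991,  e² = 0.808381,  1 − e² = 0.191619
p = a(1 − e²) = 2.79004 × 10^12 m × 0.191619 = 5.34625 × 10^11 m ≈ 3.574 AU

Final answer: p = 3.574 AU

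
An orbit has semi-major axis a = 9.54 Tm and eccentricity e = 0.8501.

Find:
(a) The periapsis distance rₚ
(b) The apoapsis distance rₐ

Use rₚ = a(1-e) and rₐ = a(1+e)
a = 9.54 Tm = 9.54 × 10^12 m
e = 0.8501:  1 − e = 0.1499,  1 + e = 1.8501
(a) rₚ = a(1 − e) = 9.54 × 10^12 m × 0.1499 = 1.43005 × 10^12 m ≈ 1.43 Tm
(b) rₐ = a(1 + e) = 9.54 × 10^12 m × 1.8501 = 1.765 × 10^13 m ≈ 17.65 Tm

Final answer:
(a) rₚ = 1.43 Tm
(b) rₐ = 17.65 Tm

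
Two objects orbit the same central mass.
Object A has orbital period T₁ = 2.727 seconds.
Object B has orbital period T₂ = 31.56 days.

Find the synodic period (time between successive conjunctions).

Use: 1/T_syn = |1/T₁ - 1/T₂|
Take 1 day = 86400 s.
T₁ = 2.727 seconds
T₂ = 31.56 days = 2.72678 × 10^6 s
1/T₁ = 0.366703 s⁻¹
1/T₂ = 3.66732 × 10^-7 s⁻¹
|1/T₁ − 1/T₂| = 0.366703 s⁻¹
T_syn = 1 / |1/T₁ − 1/T₂| = 2.727 s ≈ 2.727 seconds

Final answer: T_syn = 2.727 seconds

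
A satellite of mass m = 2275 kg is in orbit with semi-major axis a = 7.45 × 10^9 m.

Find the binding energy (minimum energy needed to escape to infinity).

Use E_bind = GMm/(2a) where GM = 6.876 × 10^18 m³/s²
a = 7.45 × 10^9 m
GM = 6.876 × 10^18 m³/s²
m = 2275 kg
GMm = 6.876 × 10^18 × 2275 = 1.56429 × 10^22 m³·kg/s²
2a = 1.49 × 10^10 m
E_bind = GMm/(2a) = 1.04986 × 10^12 J ≈ 1.05 TJ

Final answer: 1.05 TJ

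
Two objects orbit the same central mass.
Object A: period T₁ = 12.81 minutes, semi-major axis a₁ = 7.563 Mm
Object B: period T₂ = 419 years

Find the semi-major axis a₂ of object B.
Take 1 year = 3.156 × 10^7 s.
T₁ = 12.81 minutes = 768.6 s
T₂ = 419 years = 1.32236 × 10^10 s
a₁ = 7.563 Mm = 7.563 × 10^6 m
Kepler's third law: (T₂/T₁)² = (a₂/a₁)³  ⇒  a₂ = a₁ (T₂/T₁)^(2/3)
T₂/T₁ = 1.72048 × 10^7
(T₂/T₁)^(2/3) = 66644.9
a₂ = 7.563 × 10^6 m × 66644.9 = 5.04036 × 10^11 m ≈ 504 Gm

Final answer: a₂ = 504 Gm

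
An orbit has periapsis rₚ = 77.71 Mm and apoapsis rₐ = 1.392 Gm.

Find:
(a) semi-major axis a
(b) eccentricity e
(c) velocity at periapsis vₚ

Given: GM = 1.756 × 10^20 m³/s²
rₚ = 77.71 Mm = 7.771 × 10^7 m
rₐ = 1.392 Gm = 1.392 × 10^9 m
GM = 1.756 × 10^20 m³/s²
a = (rₚ + rₐ)/2 = 7.34855 × 10^8 m
e = (rₐ − rₚ)/(rₐ + rₚ) = (1.31429 × 10^9) / (1.46971 × 10^9) = 0.894251
(a) a = 7.34855 × 10^8 m ≈ 734.9 Mm
(b) e = 0.894251 ≈ 0.8943
(c) vₚ² = GM (2/rₚ − 1/a) = 1.756 × 10^20 × (2.57367 × 10^-8 − 1.36081 × 10^-9) = 4.28041 × 10^12 m²/s²;  vₚ = 2.06891 × 10^6 m/s ≈ 2069 km/s

Final answer:
(a) semi-major axis a = 734.9 Mm
(b) eccentricity e = 0.8943
(c) velocity at periapsis vₚ = 2069 km/s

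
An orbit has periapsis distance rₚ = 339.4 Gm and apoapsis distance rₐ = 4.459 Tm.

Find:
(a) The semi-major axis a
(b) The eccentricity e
rₚ = 339.4 Gm = 3.394 × 10^11 m
rₐ = 4.459 Tm = 4.459 × 10^12 m
(a) a = (rₚ + rₐ)/2 = 2.3992 × 10^12 m ≈ 2.399 Tm
(b) e = (rₐ − rₚ)/(rₐ + rₚ) = (4.1196 × 10^12) / (4.7984 × 10^12) = 0.858536

Final answer:
(a) a = 2.399 Tm
(b) e = 0.8585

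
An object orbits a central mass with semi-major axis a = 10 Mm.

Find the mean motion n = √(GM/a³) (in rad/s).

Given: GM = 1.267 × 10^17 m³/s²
a = 10 Mm = 1 × 10^7 m
GM = 1.267 × 10^17 m³/s²
a³ = 1 × 10^21 m³
GM/a³ = (1.267 × 10^17) / (1 × 10^21) = 0.0001267 s⁻²
n = √(GM/a³) = 0.0112561 rad/s ≈ 0.01126 rad/s

Final answer: n = 0.01126 rad/s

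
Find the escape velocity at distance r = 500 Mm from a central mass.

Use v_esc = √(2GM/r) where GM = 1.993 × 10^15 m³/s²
r = 500 Mm = 5 × 10^8 m
GM = 1.993 × 10^15 m³/s²
2GM/r = 2 × (1.993 × 10^15) / (5 × 10^8) = 7.972 × 10^6 m²/s²
v_esc = √(2GM/r) = 2823.47 m/s ≈ 2.823 km/s

Final answer: 2.823 km/s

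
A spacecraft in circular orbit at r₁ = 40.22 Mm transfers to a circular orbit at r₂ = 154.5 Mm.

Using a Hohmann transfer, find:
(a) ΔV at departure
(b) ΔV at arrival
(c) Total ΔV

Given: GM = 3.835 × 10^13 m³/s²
r₁ = 40.22 Mm = 4.022 × 10^7 m
r₂ = 154.5 Mm = 1.545 × 10^8 m
GM = 3.835 × 10^13 m³/s²
Transfer ellipse: a_t = (r₁ + r₂)/2 = 9.736 × 10^7 m
Circular speed at r₁: v₁ = √(GM/r₁) = 976.476 m/s
Transfer speed at r₁ (periapsis): v₁ₜ = √(GM(2/r₁ − 1/a_t)) = 1230.09 m/s
(a) ΔV₁ = v₁ₜ − v₁ = 253.61 m/s ≈ 253.6 m/s
Circular speed at r₂: v₂ = √(GM/r₂) = 498.217 m/s
Transfer speed at r₂ (apoapsis): v₂ₜ = √(GM(2/r₂ − 1/a_t)) = 320.221 m/s
(b) ΔV₂ = v₂ − v₂ₜ = 177.996 m/s ≈ 178 m/s
(c) ΔV_total = ΔV₁ + ΔV₂ = 431.607 m/s ≈ 431.6 m/s

Final answer:
(a) ΔV₁ = 253.6 m/s
(b) ΔV₂ = 178 m/s
(c) ΔV_total = 431.6 m/s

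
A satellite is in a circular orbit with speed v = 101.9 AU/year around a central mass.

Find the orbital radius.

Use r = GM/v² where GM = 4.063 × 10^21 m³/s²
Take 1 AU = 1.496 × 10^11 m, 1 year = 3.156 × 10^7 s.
v = 101.9 AU/year = 483024 m/s
GM = 4.063 × 10^21 m³/s²
v² = 2.33312 × 10^11 m²/s²
r = GM/v² = (4.063 × 10^21) / (2.33312 × 10^11) = 1.74144 × 10^10 m ≈ 0.1164 AU

Final answer: 0.1164 AU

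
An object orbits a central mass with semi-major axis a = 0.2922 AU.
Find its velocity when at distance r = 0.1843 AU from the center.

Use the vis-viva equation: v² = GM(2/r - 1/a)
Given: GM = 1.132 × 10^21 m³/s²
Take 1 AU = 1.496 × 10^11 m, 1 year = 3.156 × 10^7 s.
a = 0.2922 AU = 4.37131 × 10^10 m
r = 0.1843 AU = 2.75713 × 10^10 m
GM = 1.132 × 10^21 m³/s²
2/r − 1/a = 7.25393 × 10^-11 − 2.28764 × 10^-11 = 4.96628 × 10^-11 m⁻¹
v² = GM (2/r − 1/a) = 5.62183 × 10^10 m²/s²
v = 237104 m/s ≈ 50.02 AU/year

Final answer: 50.02 AU/year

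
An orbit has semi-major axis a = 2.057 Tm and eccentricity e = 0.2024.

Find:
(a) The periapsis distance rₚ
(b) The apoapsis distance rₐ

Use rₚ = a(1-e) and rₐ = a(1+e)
a = 2.057 Tm = 2.057 × 10^12 m
e = 0.2024:  1 − e = 0.7976,  1 + e = 1.2024
(a) rₚ = a(1 − e) = 2.057 × 10^12 m × 0.7976 = 1.64066 × 10^12 m ≈ 1.641 Tm
(b) rₐ = a(1 + e) = 2.057 × 10^12 m × 1.2024 = 2.47334 × 10^12 m ≈ 2.473 Tm

Final answer:
(a) rₚ = 1.641 Tm
(b) rₐ = 2.473 Tm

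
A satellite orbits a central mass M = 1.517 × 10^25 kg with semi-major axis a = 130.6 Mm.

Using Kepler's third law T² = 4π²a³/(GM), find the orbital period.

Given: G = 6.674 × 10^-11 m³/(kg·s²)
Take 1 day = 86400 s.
M = 1.517 × 10^25 kg
GM = G × M = 6.674 × 10^-11 × 1.517 × 10^25 = 1.01245 × 10^15 m³/s²
a = 130.6 Mm = 1.306 × 10^8 m
a³ = 2.22756 × 10^24 m³
T = 2π √(a³/GM) = 2π √((2.22756 × 10^24) / (1.01245 × 10^15)) = 2π × 46906.1 s
T = 294719 s ≈ 3.411 days

Final answer: 3.411 days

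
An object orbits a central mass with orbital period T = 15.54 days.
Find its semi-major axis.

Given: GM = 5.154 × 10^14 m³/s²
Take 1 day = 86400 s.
T = 15.54 days = 1.34266 × 10^6 s
GM = 5.154 × 10^14 m³/s²
Kepler's third law: a³ = GM T² / (4π²)
T² = 1.80273 × 10^12 s²
a³ = (5.154 × 10^14) × (1.80273 × 10^12) / (4π²) = 2.3535 × 10^25 m³
a = (a³)^(1/3) = 2.86575 × 10^8 m ≈ 286.6 Mm

Final answer: 286.6 Mm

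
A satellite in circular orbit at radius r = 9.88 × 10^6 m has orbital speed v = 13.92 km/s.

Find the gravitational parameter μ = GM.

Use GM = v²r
r = 9.88 × 10^6 m
v = 13.92 km/s = 13920 m/s
v² = 1.93766 × 10^8 m²/s²
GM = v²r = 1.93766 × 10^8 × 9.88 × 10^6 = 1.91441 × 10^15 m³/s²
GM ≈ 1.914 × 10^15 m³/s²

Final answer: GM = 1.914 × 10^15 m³/s²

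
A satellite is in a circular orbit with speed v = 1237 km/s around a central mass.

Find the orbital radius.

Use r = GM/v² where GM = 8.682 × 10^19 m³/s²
v = 1237 km/s = 1.237 × 10^6 m/s
GM = 8.682 × 10^19 m³/s²
v² = 1.53017 × 10^12 m²/s²
r = GM/v² = (8.682 × 10^19) / (1.53017 × 10^12) = 5.67388 × 10^7 m ≈ 5.674 × 10^7 m

Final answer: 5.674 × 10^7 m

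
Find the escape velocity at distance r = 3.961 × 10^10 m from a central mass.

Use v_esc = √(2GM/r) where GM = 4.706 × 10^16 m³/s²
r = 3.961 × 10^10 m
GM = 4.706 × 10^16 m³/s²
2GM/r = 2 × (4.706 × 10^16) / (3.961 × 10^10) = 2.37617 × 10^6 m²/s²
v_esc = √(2GM/r) = 1541.48 m/s ≈ 1.541 km/s

Final answer: 1.541 km/s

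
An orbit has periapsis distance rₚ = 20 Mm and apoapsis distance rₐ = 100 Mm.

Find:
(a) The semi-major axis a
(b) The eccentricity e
rₚ = 20 Mm = 2 × 10^7 m
rₐ = 100 Mm = 1 × 10^8 m
(a) a = (rₚ + rₐ)/2 = 6 × 10^7 m ≈ 60 Mm
(b) e = (rₐ − rₚ)/(rₐ + rₚ) = (8 × 10^7) / (1.2 × 10^8) = 0.666667

Final answer:
(a) a = 60 Mm
(b) e = 0.6667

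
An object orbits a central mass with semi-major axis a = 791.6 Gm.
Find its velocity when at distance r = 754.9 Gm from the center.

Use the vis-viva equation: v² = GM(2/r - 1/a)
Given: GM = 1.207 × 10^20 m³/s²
a = 791.6 Gm = 7.916 × 10^11 m
r = 754.9 Gm = 7.549 × 10^11 m
GM = 1.207 × 10^20 m³/s²
2/r − 1/a = 2.64936 × 10^-12 − 1.26326 × 10^-12 = 1.38609 × 10^-12 m⁻¹
v² = GM (2/r − 1/a) = 1.67301 × 10^8 m²/s²
v = 12934.5 m/s ≈ 12.93 km/s

Final answer: 12.93 km/s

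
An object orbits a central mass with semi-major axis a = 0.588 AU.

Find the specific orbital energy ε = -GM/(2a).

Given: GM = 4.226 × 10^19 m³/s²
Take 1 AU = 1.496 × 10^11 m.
a = 0.588 AU = 8.79648 × 10^10 m
GM = 4.226 × 10^19 m³/s²
2a = 1.7593 × 10^11 m
ε = −GM/(2a) = -2.4021 × 10^8 J/kg ≈ -240.2 MJ/kg

Final answer: -240.2 MJ/kg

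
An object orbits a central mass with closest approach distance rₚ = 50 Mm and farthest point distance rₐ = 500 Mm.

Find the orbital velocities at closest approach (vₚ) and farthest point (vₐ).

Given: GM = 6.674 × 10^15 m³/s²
rₚ = 50 Mm = 5 × 10^7 m
rₐ = 500 Mm = 5 × 10^8 m
GM = 6.674 × 10^15 m³/s²
a = (rₚ + rₐ)/2 = 2.75 × 10^8 m
Vis-viva: v² = GM (2/r − 1/a)
vₚ² = 6.674 × 10^15 × (4 × 10^-8 − 3.63636 × 10^-9) = 2.42691 × 10^8 m²/s²
vₚ = 15578.5 m/s ≈ 15.58 km/s
vₐ² = 6.674 × 10^15 × (4 × 10^-9 − 3.63636 × 10^-9) = 2.42691 × 10^6 m²/s²
vₐ = 1557.85 m/s ≈ 1.558 km/s

Final answer: vₚ = 15.58 km/s, vₐ = 1.558 km/s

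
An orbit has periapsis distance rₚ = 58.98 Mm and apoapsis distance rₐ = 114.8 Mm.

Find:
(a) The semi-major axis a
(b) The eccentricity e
rₚ = 58.98 Mm = 5.898 × 10^7 m
rₐ = 114.8 Mm = 1.148 × 10^8 m
(a) a = (rₚ + rₐ)/2 = 8.689 × 10^7 m ≈ 86.89 Mm
(b) e = (rₐ − rₚ)/(rₐ + rₚ) = (5.582 × 10^7) / (1.7378 × 10^8) = 0.321211

Final answer:
(a) a = 86.89 Mm
(b) e = 0.3212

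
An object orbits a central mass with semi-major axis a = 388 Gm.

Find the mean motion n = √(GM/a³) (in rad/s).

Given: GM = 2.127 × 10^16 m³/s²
a = 388 Gm = 3.88 × 10^11 m
GM = 2.127 × 10^16 m³/s²
a³ = 5.84111 × 10^34 m³
GM/a³ = (2.127 × 10^16) / (5.84111 × 10^34) = 3.64143 × 10^-19 s⁻²
n = √(GM/a³) = 6.03443 × 10^-10 rad/s ≈ 6.034 × 10^-10 rad/s

Final answer: n = 6.034 × 10^-10 rad/s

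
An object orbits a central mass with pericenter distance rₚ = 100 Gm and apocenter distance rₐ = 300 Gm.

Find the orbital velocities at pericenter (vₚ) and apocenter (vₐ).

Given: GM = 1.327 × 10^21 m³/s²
rₚ = 100 Gm = 1 × 10^11 m
rₐ = 300 Gm = 3 × 10^11 m
GM = 1.327 × 10^21 m³/s²
a = (rₚ + rₐ)/2 = 2 × 10^11 m
Vis-viva: v² = GM (2/r − 1/a)
vₚ² = 1.327 × 10^21 × (2 × 10^-11 − 5 × 10^-12) = 1.9905 × 10^10 m²/s²
vₚ = 141085 m/s ≈ 141.1 km/s
vₐ² = 1.327 × 10^21 × (6.66667 × 10^-12 − 5 × 10^-12) = 2.21167 × 10^9 m²/s²
vₐ = 47028.4 m/s ≈ 47.03 km/s

Final answer: vₚ = 141.1 km/s, vₐ = 47.03 km/s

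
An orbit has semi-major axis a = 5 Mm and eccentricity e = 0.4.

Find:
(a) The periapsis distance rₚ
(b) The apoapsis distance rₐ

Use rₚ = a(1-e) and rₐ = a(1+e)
a = 5 Mm = 5 × 10^6 m
e = 0.4:  1 − e = 0.6,  1 + e = 1.4
(a) rₚ = a(1 − e) = 5 × 10^6 m × 0.6 = 3 × 10^6 m ≈ 3 Mm
(b) rₐ = a(1 + e) = 5 × 10^6 m × 1.4 = 7 × 10^6 m ≈ 7 Mm

Final answer:
(a) rₚ = 3 Mm
(b) rₐ = 7 Mm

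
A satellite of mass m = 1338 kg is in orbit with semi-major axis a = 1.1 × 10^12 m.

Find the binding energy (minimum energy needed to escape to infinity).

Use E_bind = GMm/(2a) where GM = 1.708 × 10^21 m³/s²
a = 1.1 × 10^12 m
GM = 1.708 × 10^21 m³/s²
m = 1338 kg
GMm = 1.708 × 10^21 × 1338 = 2.2853 × 10^24 m³·kg/s²
2a = 2.2 × 10^12 m
E_bind = GMm/(2a) = 1.03877 × 10^12 J ≈ 1.039 TJ

Final answer: 1.039 TJ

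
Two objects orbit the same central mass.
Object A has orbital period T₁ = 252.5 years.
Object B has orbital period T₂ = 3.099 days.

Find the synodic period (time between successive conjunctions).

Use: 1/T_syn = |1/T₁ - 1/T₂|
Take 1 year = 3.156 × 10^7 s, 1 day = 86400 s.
T₁ = 252.5 years = 7.9689 × 10^9 s
T₂ = 3.099 days = 267754 s
1/T₁ = 1.25488 × 10^-10 s⁻¹
1/T₂ = 3.73478 × 10^-6 s⁻¹
|1/T₁ − 1/T₂| = 3.73465 × 10^-6 s⁻¹
T_syn = 1 / |1/T₁ − 1/T₂| = 267763 s ≈ 3.099 days

Final answer: T_syn = 3.099 days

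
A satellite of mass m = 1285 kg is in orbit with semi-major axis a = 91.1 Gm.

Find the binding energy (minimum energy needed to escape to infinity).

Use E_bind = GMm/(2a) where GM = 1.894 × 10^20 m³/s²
a = 91.1 Gm = 9.11 × 10^10 m
GM = 1.894 × 10^20 m³/s²
m = 1285 kg
GMm = 1.894 × 10^20 × 1285 = 2.43379 × 10^23 m³·kg/s²
2a = 1.822 × 10^11 m
E_bind = GMm/(2a) = 1.33578 × 10^12 J ≈ 1.336 TJ

Final answer: 1.336 TJ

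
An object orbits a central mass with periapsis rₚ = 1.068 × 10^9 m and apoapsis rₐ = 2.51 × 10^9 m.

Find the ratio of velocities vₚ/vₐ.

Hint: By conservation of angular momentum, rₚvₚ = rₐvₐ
rₚ = 1.068 × 10^9 m
rₐ = 2.51 × 10^9 m
rₚvₚ = rₐvₐ  ⇒  vₚ/vₐ = rₐ/rₚ
vₚ/vₐ = (2.51 × 10^9) / (1.068 × 10^9) = 2.35019

Final answer: vₚ/vₐ = 2.35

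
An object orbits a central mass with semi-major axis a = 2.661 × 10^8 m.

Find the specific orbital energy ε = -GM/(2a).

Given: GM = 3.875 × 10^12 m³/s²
a = 2.661 × 10^8 m
GM = 3.875 × 10^12 m³/s²
2a = 5.322 × 10^8 m
ε = −GM/(2a) = -7281.1 J/kg ≈ -7.281 kJ/kg

Final answer: -7.281 kJ/kg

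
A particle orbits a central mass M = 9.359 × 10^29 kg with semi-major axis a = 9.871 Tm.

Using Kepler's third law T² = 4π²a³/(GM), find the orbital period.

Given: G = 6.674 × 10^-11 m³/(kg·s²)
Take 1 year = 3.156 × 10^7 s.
M = 9.359 × 10^29 kg
GM = G × M = 6.674 × 10^-11 × 9.359 × 10^29 = 6.2462 × 10^19 m³/s²
a = 9.871 Tm = 9.871 × 10^12 m
a³ = 9.61797 × 10^38 m³
T = 2π √(a³/GM) = 2π √((9.61797 × 10^38) / (6.2462 × 10^19)) = 2π × 3.92404 × 10^9 s
T = 2.46555 × 10^10 s ≈ 781.2 years

Final answer: 781.2 years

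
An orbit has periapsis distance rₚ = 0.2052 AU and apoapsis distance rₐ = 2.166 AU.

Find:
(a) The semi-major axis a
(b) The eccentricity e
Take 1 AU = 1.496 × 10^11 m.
rₚ = 0.2052 AU = 3.06979 × 10^10 m
rₐ = 2.166 AU = 3.24034 × 10^11 m
(a) a = (rₚ + rₐ)/2 = 1.77366 × 10^11 m ≈ 1.186 AU
(b) e = (rₐ − rₚ)/(rₐ + rₚ) = (2.93336 × 10^11) / (3.54732 × 10^11) = 0.826923

Final answer:
(a) a = 1.186 AU
(b) e = 0.8269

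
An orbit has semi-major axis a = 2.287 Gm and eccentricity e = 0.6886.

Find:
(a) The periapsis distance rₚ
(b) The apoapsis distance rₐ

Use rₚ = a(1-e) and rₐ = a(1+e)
a = 2.287 Gm = 2.287 × 10^9 m
e = 0.6886:  1 − e = 0.3114,  1 + e = 1.6886
(a) rₚ = a(1 − e) = 2.287 × 10^9 m × 0.3114 = 7.12172 × 10^8 m ≈ 712.2 Mm
(b) rₐ = a(1 + e) = 2.287 × 10^9 m × 1.6886 = 3.86183 × 10^9 m ≈ 3.862 Gm

Final answer:
(a) rₚ = 712.2 Mm
(b) rₐ = 3.862 Gm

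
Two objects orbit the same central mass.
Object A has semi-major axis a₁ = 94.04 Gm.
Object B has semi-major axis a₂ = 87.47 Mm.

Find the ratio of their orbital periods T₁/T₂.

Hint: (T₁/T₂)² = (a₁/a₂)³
a₁ = 94.04 Gm = 9.404 × 10^10 m
a₂ = 87.47 Mm = 8.747 × 10^7 m
a₁/a₂ = 1075.11
T₁/T₂ = (a₁/a₂)^(3/2) = (1075.11)^1.5 = 35251.7

Final answer: T₁/T₂ = 3.525 × 10^4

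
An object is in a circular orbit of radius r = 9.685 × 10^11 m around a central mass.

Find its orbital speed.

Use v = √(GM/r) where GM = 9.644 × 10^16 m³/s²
r = 9.685 × 10^11 m
GM = 9.644 × 10^16 m³/s²
GM/r = (9.644 × 10^16) / (9.685 × 10^11) = 99576.7 m²/s²
v = √(GM/r) = 315.558 m/s ≈ 315.6 m/s

Final answer: 315.6 m/s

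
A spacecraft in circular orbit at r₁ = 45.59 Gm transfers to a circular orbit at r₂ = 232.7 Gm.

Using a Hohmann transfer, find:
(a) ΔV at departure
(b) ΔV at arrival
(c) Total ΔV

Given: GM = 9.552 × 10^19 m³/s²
r₁ = 45.59 Gm = 4.559 × 10^10 m
r₂ = 232.7 Gm = 2.327 × 10^11 m
GM = 9.552 × 10^19 m³/s²
Transfer ellipse: a_t = (r₁ + r₂)/2 = 1.39145 × 10^11 m
Circular speed at r₁: v₁ = √(GM/r₁) = 45773.3 m/s
Transfer speed at r₁ (periapsis): v₁ₜ = √(GM(2/r₁ − 1/a_t)) = 59193.9 m/s
(a) ΔV₁ = v₁ₜ − v₁ = 13420.6 m/s ≈ 13.42 km/s
Circular speed at r₂: v₂ = √(GM/r₂) = 20260.4 m/s
Transfer speed at r₂ (apoapsis): v₂ₜ = √(GM(2/r₂ − 1/a_t)) = 11597.1 m/s
(b) ΔV₂ = v₂ − v₂ₜ = 8663.33 m/s ≈ 8.663 km/s
(c) ΔV_total = ΔV₁ + ΔV₂ = 22083.9 m/s ≈ 22.08 km/s

Final answer:
(a) ΔV₁ = 13.42 km/s
(b) ΔV₂ = 8.663 km/s
(c) ΔV_total = 22.08 km/s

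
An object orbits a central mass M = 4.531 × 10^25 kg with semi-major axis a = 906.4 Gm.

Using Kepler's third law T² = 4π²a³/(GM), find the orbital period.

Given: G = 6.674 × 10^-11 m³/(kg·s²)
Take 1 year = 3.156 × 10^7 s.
M = 4.531 × 10^25 kg
GM = G × M = 6.674 × 10^-11 × 4.531 × 10^25 = 3.02399 × 10^15 m³/s²
a = 906.4 Gm = 9.064 × 10^11 m
a³ = 7.44663 × 10^35 m³
T = 2π √(a³/GM) = 2π √((7.44663 × 10^35) / (3.02399 × 10^15)) = 2π × 1.56924 × 10^10 s
T = 9.85983 × 10^10 s ≈ 3124 years

Final answer: 3124 years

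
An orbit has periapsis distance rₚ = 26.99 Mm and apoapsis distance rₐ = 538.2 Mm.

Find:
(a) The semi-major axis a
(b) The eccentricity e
rₚ = 26.99 Mm = 2.699 × 10^7 m
rₐ = 538.2 Mm = 5.382 × 10^8 m
(a) a = (rₚ + rₐ)/2 = 2.82595 × 10^8 m ≈ 282.6 Mm
(b) e = (rₐ − rₚ)/(rₐ + rₚ) = (5.1121 × 10^8) / (5.6519 × 10^8) = 0.904492

Final answer:
(a) a = 282.6 Mm
(b) e = 0.9045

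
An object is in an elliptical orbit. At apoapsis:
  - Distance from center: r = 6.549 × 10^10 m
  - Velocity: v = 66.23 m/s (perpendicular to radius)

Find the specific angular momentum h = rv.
r = 6.549 × 10^10 m
v = 66.23 m/s
h = rv = 6.549 × 10^10 × 66.23 = 4.3374 × 10^12 m²/s ≈ 4.337 × 10^12 m²/s

Final answer: h = 4.337 × 10^12 m²/s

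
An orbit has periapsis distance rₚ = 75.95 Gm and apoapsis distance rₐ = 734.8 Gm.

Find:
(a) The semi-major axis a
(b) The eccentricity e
rₚ = 75.95 Gm = 7.595 × 10^10 m
rₐ = 734.8 Gm = 7.348 × 10^11 m
(a) a = (rₚ + rₐ)/2 = 4.05375 × 10^11 m ≈ 405.4 Gm
(b) e = (rₐ − rₚ)/(rₐ + rₚ) = (6.5885 × 10^11) / (8.1075 × 10^11) = 0.812643

Final answer:
(a) a = 405.4 Gm
(b) e = 0.8126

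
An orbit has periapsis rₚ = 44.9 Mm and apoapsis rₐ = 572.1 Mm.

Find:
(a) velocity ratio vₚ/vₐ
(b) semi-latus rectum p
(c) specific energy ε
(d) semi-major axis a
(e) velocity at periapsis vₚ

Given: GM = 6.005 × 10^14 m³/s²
rₚ = 44.9 Mm = 4.49 × 10^7 m
rₐ = 572.1 Mm = 5.721 × 10^8 m
GM = 6.005 × 10^14 m³/s²
a = (rₚ + rₐ)/2 = 3.085 × 10^8 m
e = (rₐ − rₚ)/(rₐ + rₚ) = (5.272 × 10^8) / (6.17 × 10^8) = 0.854457
(a) vₚ/vₐ = rₐ/rₚ (angular momentum) = (5.721 × 10^8) / (4.49 × 10^7) = 12.7416 ≈ 12.74
(b) 1 − e² = 0.269903;  p = a(1 − e²) = 3.085 × 10^8 × 0.269903 = 8.32651 × 10^7 m ≈ 83.27 Mm
(c) 2a = 6.17 × 10^8 m;  ε = −GM/(2a) = -973258 J/kg ≈ -973.3 kJ/kg
(d) a = 3.085 × 10^8 m ≈ 308.5 Mm
(e) vₚ² = GM (2/rₚ − 1/a) = 6.005 × 10^14 × (4.45434 × 10^-8 − 3.24149 × 10^-9) = 2.48018 × 10^7 m²/s²;  vₚ = 4980.14 m/s ≈ 4.98 km/s

Final answer:
(a) velocity ratio vₚ/vₐ = 12.74
(b) semi-latus rectum p = 83.27 Mm
(c) specific energy ε = -973.3 kJ/kg
(d) semi-major axis a = 308.5 Mm
(e) velocity at periapsis vₚ = 4.98 km/s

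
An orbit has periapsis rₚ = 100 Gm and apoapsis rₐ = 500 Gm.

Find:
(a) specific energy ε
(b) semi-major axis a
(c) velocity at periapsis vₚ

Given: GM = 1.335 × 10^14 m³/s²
rₚ = 100 Gm = 1 × 10^11 m
rₐ = 500 Gm = 5 × 10^11 m
GM = 1.335 × 10^14 m³/s²
a = (rₚ + rₐ)/2 = 3 × 10^11 m
e = (rₐ − rₚ)/(rₐ + rₚ) = (4 × 10^11) / (6 × 10^11) = 0.666667
(a) 2a = 6 × 10^11 m;  ε = −GM/(2a) = -222.5 J/kg ≈ -222.5 J/kg
(b) a = 3 × 10^11 m ≈ 300 Gm
(c) vₚ² = GM (2/rₚ − 1/a) = 1.335 × 10^14 × (2 × 10^-11 − 3.33333 × 10^-12) = 2225 m²/s²;  vₚ = 47.1699 m/s ≈ 47.17 m/s

Final answer:
(a) specific energy ε = -222.5 J/kg
(b) semi-major axis a = 300 Gm
(c) velocity at periapsis vₚ = 47.17 m/s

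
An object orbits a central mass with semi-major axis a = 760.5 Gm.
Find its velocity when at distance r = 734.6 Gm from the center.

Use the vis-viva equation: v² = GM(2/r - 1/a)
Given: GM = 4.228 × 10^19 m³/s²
a = 760.5 Gm = 7.605 × 10^11 m
r = 734.6 Gm = 7.346 × 10^11 m
GM = 4.228 × 10^19 m³/s²
2/r − 1/a = 2.72257 × 10^-12 − 1.31492 × 10^-12 = 1.40765 × 10^-12 m⁻¹
v² = GM (2/r − 1/a) = 5.95153 × 10^7 m²/s²
v = 7714.61 m/s ≈ 7.715 km/s

Final answer: 7.715 km/s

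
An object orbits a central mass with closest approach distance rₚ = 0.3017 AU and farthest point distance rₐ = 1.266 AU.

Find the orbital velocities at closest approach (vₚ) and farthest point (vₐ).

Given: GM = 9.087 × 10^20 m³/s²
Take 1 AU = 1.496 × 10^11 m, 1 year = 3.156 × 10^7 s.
rₚ = 0.3017 AU = 4.51343 × 10^10 m
rₐ = 1.266 AU = 1.89394 × 10^11 m
GM = 9.087 × 10^20 m³/s²
a = (rₚ + rₐ)/2 = 1.17264 × 10^11 m
Vis-viva: v² = GM (2/r − 1/a)
vₚ² = 9.087 × 10^20 × (4.43122 × 10^-11 − 8.52777 × 10^-12) = 3.25173 × 10^10 m²/s²
vₚ = 180326 m/s ≈ 38.04 AU/year
vₐ² = 9.087 × 10^20 × (1.056 × 10^-11 − 8.52777 × 10^-12) = 1.84671 × 10^9 m²/s²
vₐ = 42973.3 m/s ≈ 9.066 AU/year

Final answer: vₚ = 38.04 AU/year, vₐ = 9.066 AU/year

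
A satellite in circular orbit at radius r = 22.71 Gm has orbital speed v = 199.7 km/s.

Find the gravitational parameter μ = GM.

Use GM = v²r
r = 22.71 Gm = 2.271 × 10^10 m
v = 199.7 km/s = 199700 m/s
v² = 3.98801 × 10^10 m²/s²
GM = v²r = 3.98801 × 10^10 × 2.271 × 10^10 = 9.05677 × 10^20 m³/s²
GM ≈ 9.057 × 10^20 m³/s²

Final answer: GM = 9.057 × 10^20 m³/s²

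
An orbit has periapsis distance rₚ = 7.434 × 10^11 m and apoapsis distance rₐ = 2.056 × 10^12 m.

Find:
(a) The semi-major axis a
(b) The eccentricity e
rₚ = 7.434 × 10^11 m
rₐ = 2.056 × 10^12 m
(a) a = (rₚ + rₐ)/2 = 1.3997 × 10^12 m ≈ 1.4 × 10^12 m
(b) e = (rₐ − rₚ)/(rₐ + rₚ) = (1.3126 × 10^12) / (2.7994 × 10^12) = 0.468886

Final answer:
(a) a = 1.4 × 10^12 m
(b) e = 0.4689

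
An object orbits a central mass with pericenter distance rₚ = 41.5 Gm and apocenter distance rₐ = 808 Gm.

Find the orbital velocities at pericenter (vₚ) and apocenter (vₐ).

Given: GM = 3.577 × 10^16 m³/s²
rₚ = 41.5 Gm = 4.15 × 10^10 m
rₐ = 808 Gm = 8.08 × 10^11 m
GM = 3.577 × 10^16 m³/s²
a = (rₚ + rₐ)/2 = 4.2475 × 10^11 m
Vis-viva: v² = GM (2/r − 1/a)
vₚ² = 3.577 × 10^16 × (4.81928 × 10^-11 − 2.35433 × 10^-12) = 1.63964 × 10^6 m²/s²
vₚ = 1280.48 m/s ≈ 1.28 km/s
vₐ² = 3.577 × 10^16 × (2.47525 × 10^-12 − 2.35433 × 10^-12) = 4325.36 m²/s²
vₐ = 65.7675 m/s ≈ 65.77 m/s

Final answer: vₚ = 1.28 km/s, vₐ = 65.77 m/s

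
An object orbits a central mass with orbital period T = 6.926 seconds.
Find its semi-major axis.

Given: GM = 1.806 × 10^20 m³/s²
T = 6.926 seconds
GM = 1.806 × 10^20 m³/s²
Kepler's third law: a³ = GM T² / (4π²)
T² = 47.9695 s²
a³ = (1.806 × 10^20) × 47.9695 / (4π²) = 2.19444 × 10^20 m³
a = (a³)^(1/3) = 6.03172 × 10^6 m ≈ 6.032 Mm

Final answer: 6.032 Mm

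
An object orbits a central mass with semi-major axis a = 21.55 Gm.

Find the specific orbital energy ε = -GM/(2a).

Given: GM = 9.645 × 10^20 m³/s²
a = 21.55 Gm = 2.155 × 10^10 m
GM = 9.645 × 10^20 m³/s²
2a = 4.31 × 10^10 m
ε = −GM/(2a) = -2.23782 × 10^10 J/kg ≈ -22.38 GJ/kg

Final answer: -22.38 GJ/kg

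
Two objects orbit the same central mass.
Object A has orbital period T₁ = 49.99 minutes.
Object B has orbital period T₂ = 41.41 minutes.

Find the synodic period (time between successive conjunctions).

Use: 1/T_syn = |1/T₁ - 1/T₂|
T₁ = 49.99 minutes = 2999.4 s
T₂ = 41.41 minutes = 2484.6 s
1/T₁ = 0.0003334 s⁻¹
1/T₂ = 0.000402479 s⁻¹
|1/T₁ − 1/T₂| = 6.90793 × 10^-5 s⁻¹
T_syn = 1 / |1/T₁ − 1/T₂| = 14476.1 s ≈ 4.021 hours

Final answer: T_syn = 4.021 hours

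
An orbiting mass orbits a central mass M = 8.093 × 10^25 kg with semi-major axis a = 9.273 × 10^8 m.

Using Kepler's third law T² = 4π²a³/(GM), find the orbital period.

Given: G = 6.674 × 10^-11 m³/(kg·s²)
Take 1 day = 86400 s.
M = 8.093 × 10^25 kg
GM = G × M = 6.674 × 10^-11 × 8.093 × 10^25 = 5.40127 × 10^15 m³/s²
a = 9.273 × 10^8 m
a³ = 7.97372 × 10^26 m³
T = 2π √(a³/GM) = 2π √((7.97372 × 10^26) / (5.40127 × 10^15)) = 2π × 384222 s
T = 2.41414 × 10^6 s ≈ 27.94 days

Final answer: 27.94 days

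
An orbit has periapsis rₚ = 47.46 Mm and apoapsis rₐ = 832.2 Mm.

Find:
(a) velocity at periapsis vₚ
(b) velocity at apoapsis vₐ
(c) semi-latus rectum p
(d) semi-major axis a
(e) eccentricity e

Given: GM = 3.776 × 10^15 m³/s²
rₚ = 47.46 Mm = 4.746 × 10^7 m
rₐ = 832.2 Mm = 8.322 × 10^8 m
GM = 3.776 × 10^15 m³/s²
a = (rₚ + rₐ)/2 = 4.3983 × 10^8 m
e = (rₐ − rₚ)/(rₐ + rₚ) = (7.8474 × 10^8) / (8.7966 × 10^8) = 0.892095
(a) vₚ² = GM (2/rₚ − 1/a) = 3.776 × 10^15 × (4.21408 × 10^-8 − 2.27361 × 10^-9) = 1.50538 × 10^8 m²/s²;  vₚ = 12269.4 m/s ≈ 12.27 km/s
(b) vₐ² = GM (2/rₐ − 1/a) = 3.776 × 10^15 × (2.40327 × 10^-9 − 2.27361 × 10^-9) = 489606 m²/s²;  vₐ = 699.719 m/s ≈ 699.7 m/s
(c) 1 − e² = 0.204167;  p = a(1 − e²) = 4.3983 × 10^8 × 0.204167 = 8.97988 × 10^7 m ≈ 89.8 Mm
(d) a = 4.3983 × 10^8 m ≈ 439.8 Mm
(e) e = 0.892095 ≈ 0.8921

Final answer:
(a) velocity at periapsis vₚ = 12.27 km/s
(b) velocity at apoapsis vₐ = 699.7 m/s
(c) semi-latus rectum p = 89.8 Mm
(d) semi-major axis a = 439.8 Mm
(e) eccentricity e = 0.8921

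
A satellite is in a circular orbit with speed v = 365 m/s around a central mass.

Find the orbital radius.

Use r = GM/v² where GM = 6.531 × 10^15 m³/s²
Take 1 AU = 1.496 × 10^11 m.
v = 365 m/s
GM = 6.531 × 10^15 m³/s²
v² = 133225 m²/s²
r = GM/v² = (6.531 × 10^15) / 133225 = 4.90223 × 10^10 m ≈ 0.3277 AU

Final answer: 0.3277 AU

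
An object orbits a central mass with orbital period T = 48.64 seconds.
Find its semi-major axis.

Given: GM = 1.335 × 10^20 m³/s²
T = 48.64 seconds
GM = 1.335 × 10^20 m³/s²
Kepler's third law: a³ = GM T² / (4π²)
T² = 2365.85 s²
a³ = (1.335 × 10^20) × 2365.85 / (4π²) = 8.00034 × 10^21 m³
a = (a³)^(1/3) = 2.00003 × 10^7 m ≈ 20 Mm

Final answer: 20 Mm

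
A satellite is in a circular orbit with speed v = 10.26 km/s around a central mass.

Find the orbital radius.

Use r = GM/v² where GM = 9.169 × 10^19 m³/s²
v = 10.26 km/s = 10260 m/s
GM = 9.169 × 10^19 m³/s²
v² = 1.05268 × 10^8 m²/s²
r = GM/v² = (9.169 × 10^19) / (1.05268 × 10^8) = 8.71018 × 10^11 m ≈ 871 Gm

Final answer: 871 Gm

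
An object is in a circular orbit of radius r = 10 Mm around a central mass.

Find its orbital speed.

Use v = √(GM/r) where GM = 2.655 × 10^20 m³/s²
r = 10 Mm = 1 × 10^7 m
GM = 2.655 × 10^20 m³/s²
GM/r = (2.655 × 10^20) / (1 × 10^7) = 2.655 × 10^13 m²/s²
v = √(GM/r) = 5.15267 × 10^6 m/s ≈ 5153 km/s

Final answer: 5153 km/s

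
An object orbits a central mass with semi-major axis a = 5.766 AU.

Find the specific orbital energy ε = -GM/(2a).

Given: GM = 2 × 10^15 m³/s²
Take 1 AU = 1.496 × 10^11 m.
a = 5.766 AU = 8.62594 × 10^11 m
GM = 2 × 10^15 m³/s²
2a = 1.72519 × 10^12 m
ε = −GM/(2a) = -1159.29 J/kg ≈ -1.159 kJ/kg

Final answer: -1.159 kJ/kg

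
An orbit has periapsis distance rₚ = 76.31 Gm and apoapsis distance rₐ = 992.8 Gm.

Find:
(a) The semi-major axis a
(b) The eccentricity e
rₚ = 76.31 Gm = 7.631 × 10^10 m
rₐ = 992.8 Gm = 9.928 × 10^11 m
(a) a = (rₚ + rₐ)/2 = 5.34555 × 10^11 m ≈ 534.6 Gm
(b) e = (rₐ − rₚ)/(rₐ + rₚ) = (9.1649 × 10^11) / (1.06911 × 10^12) = 0.857246

Final answer:
(a) a = 534.6 Gm
(b) e = 0.8572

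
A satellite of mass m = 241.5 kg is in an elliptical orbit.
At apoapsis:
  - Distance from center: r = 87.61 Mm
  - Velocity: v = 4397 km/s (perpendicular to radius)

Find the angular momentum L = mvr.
r = 87.61 Mm = 8.761 × 10^7 m
v = 4397 km/s = 4.397 × 10^6 m/s
vr = 4.397 × 10^6 × 8.761 × 10^7 = 3.85221 × 10^14 m²/s
L = m × vr = 241.5 × 3.85221 × 10^14 = 9.30309 × 10^16 kg·m²/s ≈ 9.303 × 10^16 kg·m²/s

Final answer: L = 9.303 × 10^16 kg·m²/s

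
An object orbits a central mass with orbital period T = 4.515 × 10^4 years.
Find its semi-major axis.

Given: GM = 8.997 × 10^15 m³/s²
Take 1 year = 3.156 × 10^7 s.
T = 4.515 × 10^4 years = 1.42493 × 10^12 s
GM = 8.997 × 10^15 m³/s²
Kepler's third law: a³ = GM T² / (4π²)
T² = 2.03044 × 10^24 s²
a³ = (8.997 × 10^15) × (2.03044 × 10^24) / (4π²) = 4.6273 × 10^38 m³
a = (a³)^(1/3) = 7.73468 × 10^12 m ≈ 7.735 × 10^12 m

Final answer: 7.735 × 10^12 m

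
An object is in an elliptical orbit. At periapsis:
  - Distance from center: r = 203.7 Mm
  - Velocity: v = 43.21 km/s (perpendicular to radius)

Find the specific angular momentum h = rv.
r = 203.7 Mm = 2.037 × 10^8 m
v = 43.21 km/s = 43210 m/s
h = rv = 2.037 × 10^8 × 43210 = 8.80188 × 10^12 m²/s ≈ 8.802 × 10^12 m²/s

Final answer: h = 8.802 × 10^12 m²/s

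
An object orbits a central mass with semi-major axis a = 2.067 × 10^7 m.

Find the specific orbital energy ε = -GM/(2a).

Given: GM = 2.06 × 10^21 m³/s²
a = 2.067 × 10^7 m
GM = 2.06 × 10^21 m³/s²
2a = 4.134 × 10^7 m
ε = −GM/(2a) = -4.98307 × 10^13 J/kg ≈ -4.983 × 10^4 GJ/kg

Final answer: -4.983 × 10^4 GJ/kg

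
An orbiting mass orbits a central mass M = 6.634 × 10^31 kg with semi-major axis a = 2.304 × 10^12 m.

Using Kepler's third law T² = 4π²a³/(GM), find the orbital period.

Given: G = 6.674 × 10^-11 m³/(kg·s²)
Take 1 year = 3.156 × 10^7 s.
M = 6.634 × 10^31 kg
GM = G × M = 6.674 × 10^-11 × 6.634 × 10^31 = 4.42753 × 10^21 m³/s²
a = 2.304 × 10^12 m
a³ = 1.22306 × 10^37 m³
T = 2π √(a³/GM) = 2π √((1.22306 × 10^37) / (4.42753 × 10^21)) = 2π × 5.25585 × 10^7 s
T = 3.30235 × 10^8 s ≈ 10.46 years

Final answer: 10.46 years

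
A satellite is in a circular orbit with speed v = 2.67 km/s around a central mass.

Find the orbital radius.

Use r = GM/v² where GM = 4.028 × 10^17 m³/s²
v = 2.67 km/s = 2670 m/s
GM = 4.028 × 10^17 m³/s²
v² = 7.1289 × 10^6 m²/s²
r = GM/v² = (4.028 × 10^17) / (7.1289 × 10^6) = 5.65024 × 10^10 m ≈ 56.5 Gm

Final answer: 56.5 Gm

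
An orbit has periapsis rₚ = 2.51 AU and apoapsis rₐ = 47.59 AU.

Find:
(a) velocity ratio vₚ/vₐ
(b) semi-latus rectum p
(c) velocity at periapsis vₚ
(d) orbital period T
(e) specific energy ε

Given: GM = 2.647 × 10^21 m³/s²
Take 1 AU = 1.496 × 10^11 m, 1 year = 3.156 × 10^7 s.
rₚ = 2.51 AU = 3.75496 × 10^11 m
rₐ = 47.59 AU = 7.11946 × 10^12 m
GM = 2.647 × 10^21 m³/s²
a = (rₚ + rₐ)/2 = 3.74748 × 10^12 m
e = (rₐ − rₚ)/(rₐ + rₚ) = (6.74397 × 10^12) / (7.49496 × 10^12) = 0.8998
(a) vₚ/vₐ = rₐ/rₚ (angular momentum) = (7.11946 × 10^12) / (3.75496 × 10^11) = 18.9602 ≈ 18.96
(b) 1 − e² = 0.190359;  p = a(1 − e²) = 3.74748 × 10^12 × 0.190359 = 7.13367 × 10^11 m ≈ 4.768 AU
(c) vₚ² = GM (2/rₚ − 1/a) = 2.647 × 10^21 × (5.32629 × 10^-12 − 2.66846 × 10^-13) = 1.33923 × 10^10 m²/s²;  vₚ = 115725 m/s ≈ 24.41 AU/year
(d) a³ = 5.26281 × 10^37 m³;  T = 2π √(a³/GM) = 2π × 1.41004 × 10^8 s = 8.85955 × 10^8 s ≈ 28.07 years
(e) 2a = 7.49496 × 10^12 m;  ε = −GM/(2a) = -3.53171 × 10^8 J/kg ≈ -353.2 MJ/kg

Final answer:
(a) velocity ratio vₚ/vₐ = 18.96
(b) semi-latus rectum p = 4.768 AU
(c) velocity at periapsis vₚ = 24.41 AU/year
(d) orbital period T = 28.07 years
(e) specific energy ε = -353.2 MJ/kg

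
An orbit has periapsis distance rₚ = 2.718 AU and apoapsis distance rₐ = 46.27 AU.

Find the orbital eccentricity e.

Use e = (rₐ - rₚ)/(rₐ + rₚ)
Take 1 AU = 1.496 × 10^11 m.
rₚ = 2.718 AU = 4.06613 × 10^11 m
rₐ = 46.27 AU = 6.92199 × 10^12 m
rₐ − rₚ = 6.51538 × 10^12 m
rₐ + rₚ = 7.3286 × 10^12 m
e = (rₐ − rₚ)/(rₐ + rₚ) = 0.889034

Final answer: e = 0.889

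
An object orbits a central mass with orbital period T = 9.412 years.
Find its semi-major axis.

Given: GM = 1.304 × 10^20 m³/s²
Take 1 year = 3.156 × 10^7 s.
T = 9.412 years = 2.97043 × 10^8 s
GM = 1.304 × 10^20 m³/s²
Kepler's third law: a³ = GM T² / (4π²)
T² = 8.82344 × 10^16 s²
a³ = (1.304 × 10^20) × (8.82344 × 10^16) / (4π²) = 2.91444 × 10^35 m³
a = (a³)^(1/3) = 6.63008 × 10^11 m ≈ 663 Gm

Final answer: 663 Gm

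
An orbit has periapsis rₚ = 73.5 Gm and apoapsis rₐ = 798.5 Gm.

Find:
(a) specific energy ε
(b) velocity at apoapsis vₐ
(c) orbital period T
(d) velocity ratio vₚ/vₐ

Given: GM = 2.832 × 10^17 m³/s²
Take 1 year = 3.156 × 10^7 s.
rₚ = 73.5 Gm = 7.35 × 10^10 m
rₐ = 798.5 Gm = 7.985 × 10^11 m
GM = 2.832 × 10^17 m³/s²
a = (rₚ + rₐ)/2 = 4.36 × 10^11 m
e = (rₐ − rₚ)/(rₐ + rₚ) = (7.25 × 10^11) / (8.72 × 10^11) = 0.831422
(a) 2a = 8.72 × 10^11 m;  ε = −GM/(2a) = -324771 J/kg ≈ -324.8 kJ/kg
(b) vₐ² = GM (2/rₐ − 1/a) = 2.832 × 10^17 × (2.5047 × 10^-12 − 2.29358 × 10^-12) = 59788.7 m²/s²;  vₐ = 244.517 m/s ≈ 244.5 m/s
(c) a³ = 8.28819 × 10^34 m³;  T = 2π √(a³/GM) = 2π × 5.40982 × 10^8 s = 3.39909 × 10^9 s ≈ 107.7 years
(d) vₚ/vₐ = rₐ/rₚ (angular momentum) = (7.985 × 10^11) / (7.35 × 10^10) = 10.8639 ≈ 10.86

Final answer:
(a) specific energy ε = -324.8 kJ/kg
(b) velocity at apoapsis vₐ = 244.5 m/s
(c) orbital period T = 107.7 years
(d) velocity ratio vₚ/vₐ = 10.86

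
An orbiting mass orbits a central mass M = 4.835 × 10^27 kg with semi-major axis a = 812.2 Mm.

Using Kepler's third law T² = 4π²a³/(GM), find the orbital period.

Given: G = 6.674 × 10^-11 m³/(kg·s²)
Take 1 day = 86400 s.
M = 4.835 × 10^27 kg
GM = G × M = 6.674 × 10^-11 × 4.835 × 10^27 = 3.22688 × 10^17 m³/s²
a = 812.2 Mm = 8.122 × 10^8 m
a³ = 5.35783 × 10^26 m³
T = 2π √(a³/GM) = 2π √((5.35783 × 10^26) / (3.22688 × 10^17)) = 2π × 40747.7 s
T = 256025 s ≈ 2.963 days

Final answer: 2.963 days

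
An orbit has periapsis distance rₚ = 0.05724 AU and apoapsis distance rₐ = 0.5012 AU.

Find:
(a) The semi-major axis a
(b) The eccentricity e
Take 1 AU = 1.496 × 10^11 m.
rₚ = 0.05724 AU = 8.5631 × 10^9 m
rₐ = 0.5012 AU = 7.49795 × 10^10 m
(a) a = (rₚ + rₐ)/2 = 4.17713 × 10^10 m ≈ 0.2792 AU
(b) e = (rₐ − rₚ)/(rₐ + rₚ) = (6.64164 × 10^10) / (8.35426 × 10^10) = 0.795

Final answer:
(a) a = 0.2792 AU
(b) e = 0.795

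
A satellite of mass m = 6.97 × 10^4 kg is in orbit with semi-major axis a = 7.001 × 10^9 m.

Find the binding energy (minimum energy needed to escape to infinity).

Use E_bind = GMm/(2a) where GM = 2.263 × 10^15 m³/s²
a = 7.001 × 10^9 m
GM = 2.263 × 10^15 m³/s²
m = 6.97 × 10^4 kg
GMm = 2.263 × 10^15 × 69700 = 1.57731 × 10^20 m³·kg/s²
2a = 1.4002 × 10^10 m
E_bind = GMm/(2a) = 1.12649 × 10^10 J ≈ 11.26 GJ

Final answer: 11.26 GJ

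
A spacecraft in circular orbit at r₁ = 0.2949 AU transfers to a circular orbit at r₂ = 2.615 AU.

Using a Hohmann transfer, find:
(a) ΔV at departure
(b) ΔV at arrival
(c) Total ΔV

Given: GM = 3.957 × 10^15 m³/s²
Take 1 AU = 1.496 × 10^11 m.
r₁ = 0.2949 AU = 4.4117 × 10^10 m
r₂ = 2.615 AU = 3.91204 × 10^11 m
GM = 3.957 × 10^15 m³/s²
Transfer ellipse: a_t = (r₁ + r₂)/2 = 2.17661 × 10^11 m
Circular speed at r₁: v₁ = √(GM/r₁) = 299.488 m/s
Transfer speed at r₁ (periapsis): v₁ₜ = √(GM(2/r₁ − 1/a_t)) = 401.506 m/s
(a) ΔV₁ = v₁ₜ − v₁ = 102.017 m/s ≈ 102 m/s
Circular speed at r₂: v₂ = √(GM/r₂) = 100.573 m/s
Transfer speed at r₂ (apoapsis): v₂ₜ = √(GM(2/r₂ − 1/a_t)) = 45.2788 m/s
(b) ΔV₂ = v₂ − v₂ₜ = 55.2942 m/s ≈ 55.29 m/s
(c) ΔV_total = ΔV₁ + ΔV₂ = 157.312 m/s ≈ 157.3 m/s

Final answer:
(a) ΔV₁ = 102 m/s
(b) ΔV₂ = 55.29 m/s
(c) ΔV_total = 157.3 m/s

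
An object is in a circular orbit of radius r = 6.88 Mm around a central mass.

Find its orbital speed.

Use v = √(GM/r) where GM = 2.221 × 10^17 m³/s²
r = 6.88 Mm = 6.88 × 10^6 m
GM = 2.221 × 10^17 m³/s²
GM/r = (2.221 × 10^17) / (6.88 × 10^6) = 3.2282 × 10^10 m²/s²
v = √(GM/r) = 179672 m/s ≈ 179.7 km/s

Final answer: 179.7 km/s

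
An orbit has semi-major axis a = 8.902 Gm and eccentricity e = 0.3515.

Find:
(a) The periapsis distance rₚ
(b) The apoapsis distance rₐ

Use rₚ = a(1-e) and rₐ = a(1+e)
a = 8.902 Gm = 8.902 × 10^9 m
e = 0.3515:  1 − e = 0.6485,  1 + e = 1.3515
(a) rₚ = a(1 − e) = 8.902 × 10^9 m × 0.6485 = 5.77295 × 10^9 m ≈ 5.773 Gm
(b) rₐ = a(1 + e) = 8.902 × 10^9 m × 1.3515 = 1.20311 × 10^10 m ≈ 12.03 Gm

Final answer:
(a) rₚ = 5.773 Gm
(b) rₐ = 12.03 Gm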